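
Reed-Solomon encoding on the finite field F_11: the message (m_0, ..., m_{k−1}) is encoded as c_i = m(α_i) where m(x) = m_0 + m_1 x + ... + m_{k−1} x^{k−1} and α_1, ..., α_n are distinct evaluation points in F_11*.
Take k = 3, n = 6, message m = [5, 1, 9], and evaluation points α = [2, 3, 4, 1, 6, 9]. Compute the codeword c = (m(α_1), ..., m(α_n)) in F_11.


c = [10, 1, 10, 4, 5, 6]

Message polynomial: m(x) = 5 + 1·x + 9·x^2 (mod 11).
For each evaluation point α_i, compute m(α_i) mod 11:
  α_1 = 2: Horner steps 9 → 8 → 10, so m(2) = 10.
  α_2 = 3: Horner steps 9 → 6 → 1, so m(3) = 1.
  α_3 = 4: Horner steps 9 → 4 → 10, so m(4) = 10.
  α_4 = 1: Horner steps 9 → 10 → 4, so m(1) = 4.
  α_5 = 6: Horner steps 9 → 0 → 5, so m(6) = 5.
  α_6 = 9: Horner steps 9 → 5 → 6, so m(9) = 6.
Codeword c = [10, 1, 10, 4, 5, 6] ∈ F_11^6.


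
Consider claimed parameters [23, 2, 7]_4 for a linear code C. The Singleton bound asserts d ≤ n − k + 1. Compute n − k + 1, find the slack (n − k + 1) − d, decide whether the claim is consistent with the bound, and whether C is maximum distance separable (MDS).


Singleton RHS = n − k + 1 = 22, slack = 15, bound satisfied, not MDS.

Singleton bound: d ≤ n − k + 1.
Here n = 23, k = 2, so n − k + 1 = 22.
Given d = 7, check d ≤ 22: YES.
Slack = (n − k + 1) − d = 15.
The code is NOT MDS (slack = 15 > 0).
Description: the claimed parameters are [23, 2, 7]_4; such a code would be non-MDS.


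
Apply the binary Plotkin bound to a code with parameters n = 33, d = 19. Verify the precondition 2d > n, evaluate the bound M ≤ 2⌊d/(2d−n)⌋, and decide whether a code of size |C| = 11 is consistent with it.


Plotkin bound M ≤ 6; given |C| = 11 > bound (violated).

Check applicability: 2d = 38, n = 33.
2d − n = 5 > 0, so Plotkin applies.
Compute d/(2d−n) = 19/5 ≈ 3.8000.
⌊d/(2d−n)⌋ = 3.
Plotkin bound: M ≤ 2·3 = 6.
Given |C| = 11, check: VIOLATED.
This |C| is above the Plotkin bound, so no binary code with n = 33, d = 19 and 11 codewords exists.


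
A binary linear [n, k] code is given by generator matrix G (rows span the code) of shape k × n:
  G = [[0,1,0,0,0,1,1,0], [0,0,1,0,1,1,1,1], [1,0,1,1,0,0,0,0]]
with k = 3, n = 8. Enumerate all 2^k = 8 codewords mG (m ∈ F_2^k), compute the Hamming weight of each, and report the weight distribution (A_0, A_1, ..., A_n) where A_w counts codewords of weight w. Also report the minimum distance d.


Weight distribution: A_0 = 1, A_3 = 2, A_4 = 1, A_5 = 2, A_6 = 2. Minimum distance d = 3.

Enumerate all 2^3 = 8 messages m ∈ F_2^3.
For each, compute codeword c = mG in F_2^8, then tally its weight.
  m = 000 → c = 00000000, weight = 0.
  m = 100 → c = 01000110, weight = 3.
  m = 010 → c = 00101111, weight = 5.
  m = 110 → c = 01101001, weight = 4.
  m = 001 → c = 10110000, weight = 3.
  m = 101 → c = 11110110, weight = 6.
  m = 011 → c = 10011111, weight = 6.
  m = 111 → c = 11011001, weight = 5.
Tally weights:
  weight 0: 1 codewords.
  weight 3: 2 codewords.
  weight 4: 1 codewords.
  weight 5: 2 codewords.
  weight 6: 2 codewords.
Minimum distance d = smallest w > 0 with A_w > 0 = 3.
Sanity: Σ A_w = 8 = 2^3 = 8 ✓.


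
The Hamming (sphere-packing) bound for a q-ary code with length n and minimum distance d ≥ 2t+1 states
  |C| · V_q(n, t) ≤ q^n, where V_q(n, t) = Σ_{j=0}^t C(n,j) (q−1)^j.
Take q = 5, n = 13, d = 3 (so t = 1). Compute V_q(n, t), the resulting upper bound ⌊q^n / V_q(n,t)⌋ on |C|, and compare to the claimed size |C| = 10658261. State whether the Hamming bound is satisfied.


V_q(n, t) = 53, q^n = 1220703125, Hamming bound = 23032134, |C| = 10658261 ≤ bound (satisfied).

Step 1: Compute V_q(n, t) = Σ_{j=0}^1 C(n, j) (q−1)^j.
  j = 0: C(13,0)·(4)^0 = 1·1 = 1.
  j = 1: C(13,1)·(4)^1 = 13·4 = 52.
  V_q(n, t) = 1 + 52 = 53.
Step 2: q^n = 5^13 = 1220703125.
Step 3: Hamming bound ⌊q^n / V_q(n,t)⌋ = ⌊1220703125/53⌋ = 23032134.
Step 4: Compare |C| = 10658261 to 23032134: satisfied.
The claimed |C| lies below the Hamming bound.


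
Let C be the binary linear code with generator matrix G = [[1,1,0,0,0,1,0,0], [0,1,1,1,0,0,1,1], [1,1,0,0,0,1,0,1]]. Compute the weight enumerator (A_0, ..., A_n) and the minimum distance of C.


Weight distribution: A_0 = 1, A_1 = 1, A_3 = 1, A_4 = 2, A_5 = 2, A_6 = 1. Minimum distance d = 1.

Enumerate all 2^3 = 8 messages m ∈ F_2^3.
For each, compute codeword c = mG in F_2^8, then tally its weight.
  m = 000 → c = 00000000, weight = 0.
  m = 100 → c = 11000100, weight = 3.
  m = 010 → c = 01110011, weight = 5.
  m = 110 → c = 10110111, weight = 6.
  m = 001 → c = 11000101, weight = 4.
  m = 101 → c = 00000001, weight = 1.
  m = 011 → c = 10110110, weight = 5.
  m = 111 → c = 01110010, weight = 4.
Tally weights:
  weight 0: 1 codewords.
  weight 1: 1 codewords.
  weight 3: 1 codewords.
  weight 4: 2 codewords.
  weight 5: 2 codewords.
  weight 6: 1 codewords.
Minimum distance d = smallest w > 0 with A_w > 0 = 1.
Sanity: Σ A_w = 8 = 2^3 = 8 ✓.


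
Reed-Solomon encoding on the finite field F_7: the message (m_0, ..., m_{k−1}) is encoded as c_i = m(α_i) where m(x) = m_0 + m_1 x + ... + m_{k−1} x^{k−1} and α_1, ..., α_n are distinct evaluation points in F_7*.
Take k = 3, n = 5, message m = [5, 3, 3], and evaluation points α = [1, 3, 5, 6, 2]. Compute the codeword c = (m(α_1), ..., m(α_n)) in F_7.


c = [4, 6, 4, 5, 2]

Message polynomial: m(x) = 5 + 3·x + 3·x^2 (mod 7).
For each evaluation point α_i, compute m(α_i) mod 7:
  α_1 = 1: Horner steps 3 → 6 → 4, so m(1) = 4.
  α_2 = 3: Horner steps 3 → 5 → 6, so m(3) = 6.
  α_3 = 5: Horner steps 3 → 4 → 4, so m(5) = 4.
  α_4 = 6: Horner steps 3 → 0 → 5, so m(6) = 5.
  α_5 = 2: Horner steps 3 → 2 → 2, so m(2) = 2.
Codeword c = [4, 6, 4, 5, 2] ∈ F_7^5.


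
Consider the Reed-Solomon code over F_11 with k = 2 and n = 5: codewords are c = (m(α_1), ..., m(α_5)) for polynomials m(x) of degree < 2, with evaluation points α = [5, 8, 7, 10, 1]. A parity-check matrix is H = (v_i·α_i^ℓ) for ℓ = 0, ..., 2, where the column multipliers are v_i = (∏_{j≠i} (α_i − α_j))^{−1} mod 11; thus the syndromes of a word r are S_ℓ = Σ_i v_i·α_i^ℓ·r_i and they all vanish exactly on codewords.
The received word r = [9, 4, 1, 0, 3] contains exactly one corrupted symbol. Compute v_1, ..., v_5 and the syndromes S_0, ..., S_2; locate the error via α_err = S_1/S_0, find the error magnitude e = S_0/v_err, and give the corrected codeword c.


S = (9, 6, 4), error at position 2, error magnitude e = 7, c = [9, 8, 1, 0, 3].

Step 1: column multipliers v_i = (∏_{j≠i}(α_i − α_j))^{−1} mod 11.
  i = 1 (α = 5): (5−8)(5−7)(5−10)(5−1) = (−3)·(−2)·(−5)·4 = −120 ≡ 1, so v_1 = 1^{−1} = 1 (mod 11).
  i = 2 (α = 8): (8−5)(8−7)(8−10)(8−1) = 3·1·(−2)·7 = −42 ≡ 2, so v_2 = 2^{−1} = 6 (mod 11).
  i = 3 (α = 7): (7−5)(7−8)(7−10)(7−1) = 2·(−1)·(−3)·6 = 36 ≡ 3, so v_3 = 3^{−1} = 4 (mod 11).
  i = 4 (α = 10): (10−5)(10−8)(10−7)(10−1) = 5·2·3·9 = 270 ≡ 6, so v_4 = 6^{−1} = 2 (mod 11).
  i = 5 (α = 1): (1−5)(1−8)(1−7)(1−10) = (−4)·(−7)·(−6)·(−9) = 1512 ≡ 5, so v_5 = 5^{−1} = 9 (mod 11).
  v = [1, 6, 4, 2, 9].
Step 2: syndromes of r = [9, 4, 1, 0, 3] (all sums mod 11).
  S_0 = Σ v_i r_i = 1·9 + 6·4 + 4·1 + 2·0 + 9·3 = 64 ≡ 9.
  S_1 = Σ v_i α_i r_i = 1·5·9 + 6·8·4 + 4·7·1 + 2·10·0 + 9·1·3 = 292 ≡ 6.
  α_i^2 mod 11 = [3, 9, 5, 1, 1].
  S_2 = Σ v_i α_i^2 r_i = 1·3·9 + 6·9·4 + 4·5·1 + 2·1·0 + 9·1·3 = 290 ≡ 4.
  S = (9, 6, 4) ≠ 0, so r is not a codeword (an error is present).
Step 3: locate the error. For a single error e at position i, S_ℓ = v_i·e·α_i^ℓ, so α_err = S_1/S_0.
  S_0^{−1} = 9^{−1} = 5 (mod 11), so α_err = 6·5 = 30 ≡ 8 = α_2. Error position i = 2.
  Consistency check: S_2/S_1 = 4·2 = 8 ≡ 8 = α_err ✓ (single-error assumption holds).
Step 4: error magnitude e = S_0/v_2 = S_0·∏_{j≠2}(α_2 − α_j) = 9·2 = 18 ≡ 7 (mod 11).
Step 5: correct position 2: c_2 = r_2 − e = 4 − 7 ≡ 8 (mod 11). Hence c = [9, 8, 1, 0, 3].
  Check: interpolating c through the α_i gives m(x) = 7 + 7·x (degree < 2) with m(α_i) = c_i for every i, so c is indeed a codeword.


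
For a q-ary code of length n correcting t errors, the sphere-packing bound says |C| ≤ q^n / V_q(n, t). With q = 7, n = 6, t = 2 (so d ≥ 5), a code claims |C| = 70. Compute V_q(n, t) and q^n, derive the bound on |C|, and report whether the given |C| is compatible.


V_q(n, t) = 577, q^n = 117649, Hamming bound = 203, |C| = 70 ≤ bound (satisfied).

Step 1: Compute V_q(n, t) = Σ_{j=0}^2 C(n, j) (q−1)^j.
  j = 0: C(6,0)·(6)^0 = 1·1 = 1.
  j = 1: C(6,1)·(6)^1 = 6·6 = 36.
  j = 2: C(6,2)·(6)^2 = 15·36 = 540.
  V_q(n, t) = 1 + 36 + 540 = 577.
Step 2: q^n = 7^6 = 117649.
Step 3: Hamming bound ⌊q^n / V_q(n,t)⌋ = ⌊117649/577⌋ = 203.
Step 4: Compare |C| = 70 to 203: satisfied.
The claimed |C| lies below the Hamming bound.


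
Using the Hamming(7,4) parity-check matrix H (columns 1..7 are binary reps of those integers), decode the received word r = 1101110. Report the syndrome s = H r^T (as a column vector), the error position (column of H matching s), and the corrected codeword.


s = (1, 0, 0)^T, error position = 4, corrected codeword c = 1100110

Compute s = H r^T mod 2 one row at a time:
  s_1 = 1 + 1 + 1 + 0 = 3 ≡ 1 (mod 2).
  s_2 = 1 + 0 + 1 + 0 = 2 ≡ 0 (mod 2).
  s_3 = 1 + 0 + 1 + 0 = 2 ≡ 0 (mod 2).
s = (1, 0, 0)^T — this equals column 4 of H (binary 100), so error is at position 4.
Correct: flip bit 4 of r = 1101110 to get c = 1100110.


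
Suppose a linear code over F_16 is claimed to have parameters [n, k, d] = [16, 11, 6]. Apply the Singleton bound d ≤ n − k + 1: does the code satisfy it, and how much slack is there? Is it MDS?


Singleton RHS = n − k + 1 = 6, slack = 0, bound satisfied, MDS.

Singleton bound: d ≤ n − k + 1.
Here n = 16, k = 11, so n − k + 1 = 6.
Given d = 6, check d ≤ 6: YES.
Slack = (n − k + 1) − d = 0.
The code is MDS (slack = 0).
Description: the claimed parameters are [16, 11, 6]_16; such a code would be MDS (meets Singleton bound).


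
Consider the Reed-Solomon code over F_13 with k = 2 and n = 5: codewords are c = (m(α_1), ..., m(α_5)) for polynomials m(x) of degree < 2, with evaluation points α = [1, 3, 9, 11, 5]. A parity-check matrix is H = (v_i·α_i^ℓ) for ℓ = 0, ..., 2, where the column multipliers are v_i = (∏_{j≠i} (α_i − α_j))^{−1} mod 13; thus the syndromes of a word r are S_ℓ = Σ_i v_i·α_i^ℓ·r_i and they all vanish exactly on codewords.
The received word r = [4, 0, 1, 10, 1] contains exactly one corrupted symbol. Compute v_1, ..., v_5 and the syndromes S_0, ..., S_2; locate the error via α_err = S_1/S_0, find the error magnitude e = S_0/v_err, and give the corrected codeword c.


S = (7, 9, 6), error at position 5, error magnitude e = 5, c = [4, 0, 1, 10, 9].

Step 1: column multipliers v_i = (∏_{j≠i}(α_i − α_j))^{−1} mod 13.
  i = 1 (α = 1): (1−3)(1−9)(1−11)(1−5) = (−2)·(−8)·(−10)·(−4) = 640 ≡ 3, so v_1 = 3^{−1} = 9 (mod 13).
  i = 2 (α = 3): (3−1)(3−9)(3−11)(3−5) = 2·(−6)·(−8)·(−2) = −192 ≡ 3, so v_2 = 3^{−1} = 9 (mod 13).
  i = 3 (α = 9): (9−1)(9−3)(9−11)(9−5) = 8·6·(−2)·4 = −384 ≡ 6, so v_3 = 6^{−1} = 11 (mod 13).
  i = 4 (α = 11): (11−1)(11−3)(11−9)(11−5) = 10·8·2·6 = 960 ≡ 11, so v_4 = 11^{−1} = 6 (mod 13).
  i = 5 (α = 5): (5−1)(5−3)(5−9)(5−11) = 4·2·(−4)·(−6) = 192 ≡ 10, so v_5 = 10^{−1} = 4 (mod 13).
  v = [9, 9, 11, 6, 4].
Step 2: syndromes of r = [4, 0, 1, 10, 1] (all sums mod 13).
  S_0 = Σ v_i r_i = 9·4 + 9·0 + 11·1 + 6·10 + 4·1 = 111 ≡ 7.
  S_1 = Σ v_i α_i r_i = 9·1·4 + 9·3·0 + 11·9·1 + 6·11·10 + 4·5·1 = 815 ≡ 9.
  α_i^2 mod 13 = [1, 9, 3, 4, 12].
  S_2 = Σ v_i α_i^2 r_i = 9·1·4 + 9·9·0 + 11·3·1 + 6·4·10 + 4·12·1 = 357 ≡ 6.
  S = (7, 9, 6) ≠ 0, so r is not a codeword (an error is present).
Step 3: locate the error. For a single error e at position i, S_ℓ = v_i·e·α_i^ℓ, so α_err = S_1/S_0.
  S_0^{−1} = 7^{−1} = 2 (mod 13), so α_err = 9·2 = 18 ≡ 5 = α_5. Error position i = 5.
  Consistency check: S_2/S_1 = 6·3 = 18 ≡ 5 = α_err ✓ (single-error assumption holds).
Step 4: error magnitude e = S_0/v_5 = S_0·∏_{j≠5}(α_5 − α_j) = 7·10 = 70 ≡ 5 (mod 13).
Step 5: correct position 5: c_5 = r_5 − e = 1 − 5 ≡ 9 (mod 13). Hence c = [4, 0, 1, 10, 9].
  Check: interpolating c through the α_i gives m(x) = 6 + 11·x (degree < 2) with m(α_i) = c_i for every i, so c is indeed a codeword.


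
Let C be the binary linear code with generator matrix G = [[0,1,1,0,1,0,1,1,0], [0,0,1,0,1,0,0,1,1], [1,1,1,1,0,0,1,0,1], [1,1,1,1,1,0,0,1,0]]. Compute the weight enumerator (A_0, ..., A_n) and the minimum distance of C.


Weight distribution: A_0 = 1, A_2 = 1, A_3 = 5, A_4 = 3, A_5 = 2, A_6 = 3, A_7 = 1. Minimum distance d = 2.

Enumerate all 2^4 = 16 messages m ∈ F_2^4.
For each, compute codeword c = mG in F_2^9, then tally its weight.
  m = 0000 → c = 000000000, weight = 0.
  m = 1000 → c = 011010110, weight = 5.
  m = 0100 → c = 001010011, weight = 4.
  m = 1100 → c = 010000101, weight = 3.
  m = 0010 → c = 111100101, weight = 6.
  m = 1010 → c = 100110011, weight = 5.
  m = 0110 → c = 110110110, weight = 6.
  m = 1110 → c = 101100000, weight = 3.
  m = 0001 → c = 111110010, weight = 6.
  m = 1001 → c = 100100100, weight = 3.
  m = 0101 → c = 110100001, weight = 4.
  m = 1101 → c = 101110111, weight = 7.
  m = 0011 → c = 000010111, weight = 4.
  m = 1011 → c = 011000001, weight = 3.
  m = 0111 → c = 001000100, weight = 2.
  m = 1111 → c = 010010010, weight = 3.
Tally weights:
  weight 0: 1 codewords.
  weight 2: 1 codewords.
  weight 3: 5 codewords.
  weight 4: 3 codewords.
  weight 5: 2 codewords.
  weight 6: 3 codewords.
  weight 7: 1 codewords.
Minimum distance d = smallest w > 0 with A_w > 0 = 2.
Sanity: Σ A_w = 16 = 2^4 = 16 ✓.


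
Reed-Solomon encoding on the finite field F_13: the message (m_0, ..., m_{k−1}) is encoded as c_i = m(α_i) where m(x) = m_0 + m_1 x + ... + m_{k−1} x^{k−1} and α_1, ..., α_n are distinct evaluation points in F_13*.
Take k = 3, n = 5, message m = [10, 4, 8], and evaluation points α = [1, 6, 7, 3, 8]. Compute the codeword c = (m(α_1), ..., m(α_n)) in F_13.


c = [9, 10, 1, 3, 8]

Message polynomial: m(x) = 10 + 4·x + 8·x^2 (mod 13).
For each evaluation point α_i, compute m(α_i) mod 13:
  α_1 = 1: Horner steps 8 → 12 → 9, so m(1) = 9.
  α_2 = 6: Horner steps 8 → 0 → 10, so m(6) = 10.
  α_3 = 7: Horner steps 8 → 8 → 1, so m(7) = 1.
  α_4 = 3: Horner steps 8 → 2 → 3, so m(3) = 3.
  α_5 = 8: Horner steps 8 → 3 → 8, so m(8) = 8.
Codeword c = [9, 10, 1, 3, 8] ∈ F_13^5.


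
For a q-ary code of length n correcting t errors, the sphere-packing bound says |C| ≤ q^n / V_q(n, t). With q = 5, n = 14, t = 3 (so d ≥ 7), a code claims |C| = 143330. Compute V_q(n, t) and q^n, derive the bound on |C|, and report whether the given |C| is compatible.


V_q(n, t) = 24809, q^n = 6103515625, Hamming bound = 246020, |C| = 143330 ≤ bound (satisfied).

Step 1: Compute V_q(n, t) = Σ_{j=0}^3 C(n, j) (q−1)^j.
  j = 0: C(14,0)·(4)^0 = 1·1 = 1.
  j = 1: C(14,1)·(4)^1 = 14·4 = 56.
  j = 2: C(14,2)·(4)^2 = 91·16 = 1456.
  j = 3: C(14,3)·(4)^3 = 364·64 = 23296.
  V_q(n, t) = 1 + 56 + 1456 + 23296 = 24809.
Step 2: q^n = 5^14 = 6103515625.
Step 3: Hamming bound ⌊q^n / V_q(n,t)⌋ = ⌊6103515625/24809⌋ = 246020.
Step 4: Compare |C| = 143330 to 246020: satisfied.
The claimed |C| lies below the Hamming bound.


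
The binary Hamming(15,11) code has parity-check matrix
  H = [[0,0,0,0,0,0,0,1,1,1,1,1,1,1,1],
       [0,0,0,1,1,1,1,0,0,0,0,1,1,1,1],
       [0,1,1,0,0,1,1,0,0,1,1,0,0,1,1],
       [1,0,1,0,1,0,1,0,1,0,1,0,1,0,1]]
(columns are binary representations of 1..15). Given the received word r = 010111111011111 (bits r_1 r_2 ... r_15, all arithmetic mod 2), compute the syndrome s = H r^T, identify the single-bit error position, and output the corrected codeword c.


s = (1, 0, 0, 0)^T, error position = 8, corrected codeword c = 010111101011111

Compute s = H r^T mod 2 one row at a time:
  s_1 = 1 + 1 + 0 + 1 + 1 + 1 + 1 + 1 = 7 ≡ 1 (mod 2).
  s_2 = 1 + 1 + 1 + 1 + 1 + 1 + 1 + 1 = 8 ≡ 0 (mod 2).
  s_3 = 1 + 0 + 1 + 1 + 0 + 1 + 1 + 1 = 6 ≡ 0 (mod 2).
  s_4 = 0 + 0 + 1 + 1 + 1 + 1 + 1 + 1 = 6 ≡ 0 (mod 2).
s = (1, 0, 0, 0)^T — this equals column 8 of H (binary 1000), so error is at position 8.
Correct: flip bit 8 of r = 010111111011111 to get c = 010111101011111.


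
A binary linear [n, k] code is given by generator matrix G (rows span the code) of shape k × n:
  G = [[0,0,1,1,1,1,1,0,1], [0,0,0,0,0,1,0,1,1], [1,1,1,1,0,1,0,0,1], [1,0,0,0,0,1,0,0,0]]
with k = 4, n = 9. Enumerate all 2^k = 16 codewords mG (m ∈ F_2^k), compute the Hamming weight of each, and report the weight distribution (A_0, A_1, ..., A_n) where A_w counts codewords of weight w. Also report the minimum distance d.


Weight distribution: A_0 = 1, A_2 = 1, A_3 = 2, A_4 = 3, A_5 = 4, A_6 = 3, A_7 = 2. Minimum distance d = 2.

Enumerate all 2^4 = 16 messages m ∈ F_2^4.
For each, compute codeword c = mG in F_2^9, then tally its weight.
  m = 0000 → c = 000000000, weight = 0.
  m = 1000 → c = 001111101, weight = 6.
  m = 0100 → c = 000001011, weight = 3.
  m = 1100 → c = 001110110, weight = 5.
  m = 0010 → c = 111101001, weight = 6.
  m = 1010 → c = 110010100, weight = 4.
  m = 0110 → c = 111100010, weight = 5.
  m = 1110 → c = 110011111, weight = 7.
  m = 0001 → c = 100001000, weight = 2.
  m = 1001 → c = 101110101, weight = 6.
  m = 0101 → c = 100000011, weight = 3.
  m = 1101 → c = 101111110, weight = 7.
  m = 0011 → c = 011100001, weight = 4.
  m = 1011 → c = 010011100, weight = 4.
  m = 0111 → c = 011101010, weight = 5.
  m = 1111 → c = 010010111, weight = 5.
Tally weights:
  weight 0: 1 codewords.
  weight 2: 1 codewords.
  weight 3: 2 codewords.
  weight 4: 3 codewords.
  weight 5: 4 codewords.
  weight 6: 3 codewords.
  weight 7: 2 codewords.
Minimum distance d = smallest w > 0 with A_w > 0 = 2.
Sanity: Σ A_w = 16 = 2^4 = 16 ✓.


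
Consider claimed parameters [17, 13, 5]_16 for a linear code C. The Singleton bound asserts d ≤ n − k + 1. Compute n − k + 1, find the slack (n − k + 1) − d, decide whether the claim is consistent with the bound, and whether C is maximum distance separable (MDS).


Singleton RHS = n − k + 1 = 5, slack = 0, bound satisfied, MDS.

Singleton bound: d ≤ n − k + 1.
Here n = 17, k = 13, so n − k + 1 = 5.
Given d = 5, check d ≤ 5: YES.
Slack = (n − k + 1) − d = 0.
The code is MDS (slack = 0).
Description: the claimed parameters are [17, 13, 5]_16; such a code would be MDS (meets Singleton bound).


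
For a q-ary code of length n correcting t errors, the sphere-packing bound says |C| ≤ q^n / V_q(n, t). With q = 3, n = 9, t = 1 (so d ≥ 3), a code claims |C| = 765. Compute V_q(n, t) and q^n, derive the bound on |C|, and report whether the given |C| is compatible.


V_q(n, t) = 19, q^n = 19683, Hamming bound = 1035, |C| = 765 ≤ bound (satisfied).

Step 1: Compute V_q(n, t) = Σ_{j=0}^1 C(n, j) (q−1)^j.
  j = 0: C(9,0)·(2)^0 = 1·1 = 1.
  j = 1: C(9,1)·(2)^1 = 9·2 = 18.
  V_q(n, t) = 1 + 18 = 19.
Step 2: q^n = 3^9 = 19683.
Step 3: Hamming bound ⌊q^n / V_q(n,t)⌋ = ⌊19683/19⌋ = 1035.
Step 4: Compare |C| = 765 to 1035: satisfied.
The claimed |C| lies below the Hamming bound.


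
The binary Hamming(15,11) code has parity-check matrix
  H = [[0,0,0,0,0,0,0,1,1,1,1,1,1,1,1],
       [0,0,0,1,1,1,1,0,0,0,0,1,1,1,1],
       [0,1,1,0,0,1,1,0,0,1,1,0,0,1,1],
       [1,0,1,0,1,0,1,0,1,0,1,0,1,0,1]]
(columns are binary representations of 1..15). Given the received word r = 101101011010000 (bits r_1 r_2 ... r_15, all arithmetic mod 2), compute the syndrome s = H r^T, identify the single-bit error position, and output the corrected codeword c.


s = (1, 0, 1, 0)^T, error position = 10, corrected codeword c = 101101011110000

Compute s = H r^T mod 2 one row at a time:
  s_1 = 1 + 1 + 0 + 1 + 0 + 0 + 0 + 0 = 3 ≡ 1 (mod 2).
  s_2 = 1 + 0 + 1 + 0 + 0 + 0 + 0 + 0 = 2 ≡ 0 (mod 2).
  s_3 = 0 + 1 + 1 + 0 + 0 + 1 + 0 + 0 = 3 ≡ 1 (mod 2).
  s_4 = 1 + 1 + 0 + 0 + 1 + 1 + 0 + 0 = 4 ≡ 0 (mod 2).
s = (1, 0, 1, 0)^T — this equals column 10 of H (binary 1010), so error is at position 10.
Correct: flip bit 10 of r = 101101011010000 to get c = 101101011110000.


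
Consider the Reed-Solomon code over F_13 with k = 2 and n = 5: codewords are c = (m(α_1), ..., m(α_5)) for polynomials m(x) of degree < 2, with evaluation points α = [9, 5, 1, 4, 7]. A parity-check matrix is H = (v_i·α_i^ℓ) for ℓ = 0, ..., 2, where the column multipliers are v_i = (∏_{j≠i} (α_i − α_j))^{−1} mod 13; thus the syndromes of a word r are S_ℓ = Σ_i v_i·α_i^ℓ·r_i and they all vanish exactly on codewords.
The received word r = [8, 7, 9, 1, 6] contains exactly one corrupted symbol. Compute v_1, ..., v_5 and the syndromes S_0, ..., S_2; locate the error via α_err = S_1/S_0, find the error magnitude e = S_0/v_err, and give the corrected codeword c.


S = (2, 5, 6), error at position 1, error magnitude e = 3, c = [5, 7, 9, 1, 6].

Step 1: column multipliers v_i = (∏_{j≠i}(α_i − α_j))^{−1} mod 13.
  i = 1 (α = 9): (9−5)(9−1)(9−4)(9−7) = 4·8·5·2 = 320 ≡ 8, so v_1 = 8^{−1} = 5 (mod 13).
  i = 2 (α = 5): (5−9)(5−1)(5−4)(5−7) = (−4)·4·1·(−2) = 32 ≡ 6, so v_2 = 6^{−1} = 11 (mod 13).
  i = 3 (α = 1): (1−9)(1−5)(1−4)(1−7) = (−8)·(−4)·(−3)·(−6) = 576 ≡ 4, so v_3 = 4^{−1} = 10 (mod 13).
  i = 4 (α = 4): (4−9)(4−5)(4−1)(4−7) = (−5)·(−1)·3·(−3) = −45 ≡ 7, so v_4 = 7^{−1} = 2 (mod 13).
  i = 5 (α = 7): (7−9)(7−5)(7−1)(7−4) = (−2)·2·6·3 = −72 ≡ 6, so v_5 = 6^{−1} = 11 (mod 13).
  v = [5, 11, 10, 2, 11].
Step 2: syndromes of r = [8, 7, 9, 1, 6] (all sums mod 13).
  S_0 = Σ v_i r_i = 5·8 + 11·7 + 10·9 + 2·1 + 11·6 = 275 ≡ 2.
  S_1 = Σ v_i α_i r_i = 5·9·8 + 11·5·7 + 10·1·9 + 2·4·1 + 11·7·6 = 1305 ≡ 5.
  α_i^2 mod 13 = [3, 12, 1, 3, 10].
  S_2 = Σ v_i α_i^2 r_i = 5·3·8 + 11·12·7 + 10·1·9 + 2·3·1 + 11·10·6 = 1800 ≡ 6.
  S = (2, 5, 6) ≠ 0, so r is not a codeword (an error is present).
Step 3: locate the error. For a single error e at position i, S_ℓ = v_i·e·α_i^ℓ, so α_err = S_1/S_0.
  S_0^{−1} = 2^{−1} = 7 (mod 13), so α_err = 5·7 = 35 ≡ 9 = α_1. Error position i = 1.
  Consistency check: S_2/S_1 = 6·8 = 48 ≡ 9 = α_err ✓ (single-error assumption holds).
Step 4: error magnitude e = S_0/v_1 = S_0·∏_{j≠1}(α_1 − α_j) = 2·8 = 16 ≡ 3 (mod 13).
Step 5: correct position 1: c_1 = r_1 − e = 8 − 3 ≡ 5 (mod 13). Hence c = [5, 7, 9, 1, 6].
  Check: interpolating c through the α_i gives m(x) = 3 + 6·x (degree < 2) with m(α_i) = c_i for every i, so c is indeed a codeword.


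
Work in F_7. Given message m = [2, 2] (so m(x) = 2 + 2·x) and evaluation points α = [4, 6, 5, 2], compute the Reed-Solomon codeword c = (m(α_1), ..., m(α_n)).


c = [3, 0, 5, 6]

Message polynomial: m(x) = 2 + 2·x (mod 7).
For each evaluation point α_i, compute m(α_i) mod 7:
  α_1 = 4: Horner steps 2 → 3, so m(4) = 3.
  α_2 = 6: Horner steps 2 → 0, so m(6) = 0.
  α_3 = 5: Horner steps 2 → 5, so m(5) = 5.
  α_4 = 2: Horner steps 2 → 6, so m(2) = 6.
Codeword c = [3, 0, 5, 6] ∈ F_7^4.


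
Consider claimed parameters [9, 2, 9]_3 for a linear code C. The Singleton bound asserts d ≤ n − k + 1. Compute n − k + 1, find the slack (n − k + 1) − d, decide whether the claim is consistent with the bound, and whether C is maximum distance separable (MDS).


Singleton RHS = n − k + 1 = 8, slack = -1, bound violated (no such code; not MDS).

Singleton bound: d ≤ n − k + 1.
Here n = 9, k = 2, so n − k + 1 = 8.
Given d = 9, check d ≤ 8: NO.
Slack = (n − k + 1) − d = -1.
The slack is negative: d = 9 exceeds n − k + 1 = 8 by 1, so the Singleton bound is violated and no linear [9, 2, 9]_3 code can exist. In particular it is not MDS (MDS requires d = n − k + 1 exactly).
Description: the claimed parameters are [9, 2, 9]_3; such a code would be impossible (violates the Singleton bound).


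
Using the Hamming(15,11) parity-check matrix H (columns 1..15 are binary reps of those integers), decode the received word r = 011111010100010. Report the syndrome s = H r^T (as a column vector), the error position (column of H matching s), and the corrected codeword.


s = (1, 0, 1, 0)^T, error position = 10, corrected codeword c = 011111010000010

Compute s = H r^T mod 2 one row at a time:
  s_1 = 1 + 0 + 1 + 0 + 0 + 0 + 1 + 0 = 3 ≡ 1 (mod 2).
  s_2 = 1 + 1 + 1 + 0 + 0 + 0 + 1 + 0 = 4 ≡ 0 (mod 2).
  s_3 = 1 + 1 + 1 + 0 + 1 + 0 + 1 + 0 = 5 ≡ 1 (mod 2).
  s_4 = 0 + 1 + 1 + 0 + 0 + 0 + 0 + 0 = 2 ≡ 0 (mod 2).
s = (1, 0, 1, 0)^T — this equals column 10 of H (binary 1010), so error is at position 10.
Correct: flip bit 10 of r = 011111010100010 to get c = 011111010000010.


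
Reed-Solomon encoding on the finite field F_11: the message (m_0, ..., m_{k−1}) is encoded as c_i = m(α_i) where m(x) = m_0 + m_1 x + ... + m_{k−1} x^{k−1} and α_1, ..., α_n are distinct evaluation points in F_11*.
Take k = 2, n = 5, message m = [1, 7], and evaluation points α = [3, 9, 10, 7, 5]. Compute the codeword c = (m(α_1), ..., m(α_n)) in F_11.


c = [0, 9, 5, 6, 3]

Message polynomial: m(x) = 1 + 7·x (mod 11).
For each evaluation point α_i, compute m(α_i) mod 11:
  α_1 = 3: Horner steps 7 → 0, so m(3) = 0.
  α_2 = 9: Horner steps 7 → 9, so m(9) = 9.
  α_3 = 10: Horner steps 7 → 5, so m(10) = 5.
  α_4 = 7: Horner steps 7 → 6, so m(7) = 6.
  α_5 = 5: Horner steps 7 → 3, so m(5) = 3.
Codeword c = [0, 9, 5, 6, 3] ∈ F_11^5.


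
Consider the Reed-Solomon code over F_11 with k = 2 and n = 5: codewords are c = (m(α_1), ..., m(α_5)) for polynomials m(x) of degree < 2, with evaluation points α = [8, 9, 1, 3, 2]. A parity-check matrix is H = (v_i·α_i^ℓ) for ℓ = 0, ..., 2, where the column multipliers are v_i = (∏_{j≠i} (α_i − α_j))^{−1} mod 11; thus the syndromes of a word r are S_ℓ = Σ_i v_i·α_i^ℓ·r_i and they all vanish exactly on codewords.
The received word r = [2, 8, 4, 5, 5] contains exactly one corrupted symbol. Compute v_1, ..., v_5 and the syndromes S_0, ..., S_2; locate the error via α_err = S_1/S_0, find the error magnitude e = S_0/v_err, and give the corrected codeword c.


S = (3, 6, 1), error at position 5, error magnitude e = 6, c = [2, 8, 4, 5, 10].

Step 1: column multipliers v_i = (∏_{j≠i}(α_i − α_j))^{−1} mod 11.
  i = 1 (α = 8): (8−9)(8−1)(8−3)(8−2) = (−1)·7·5·6 = −210 ≡ 10, so v_1 = 10^{−1} = 10 (mod 11).
  i = 2 (α = 9): (9−8)(9−1)(9−3)(9−2) = 1·8·6·7 = 336 ≡ 6, so v_2 = 6^{−1} = 2 (mod 11).
  i = 3 (α = 1): (1−8)(1−9)(1−3)(1−2) = (−7)·(−8)·(−2)·(−1) = 112 ≡ 2, so v_3 = 2^{−1} = 6 (mod 11).
  i = 4 (α = 3): (3−8)(3−9)(3−1)(3−2) = (−5)·(−6)·2·1 = 60 ≡ 5, so v_4 = 5^{−1} = 9 (mod 11).
  i = 5 (α = 2): (2−8)(2−9)(2−1)(2−3) = (−6)·(−7)·1·(−1) = −42 ≡ 2, so v_5 = 2^{−1} = 6 (mod 11).
  v = [10, 2, 6, 9, 6].
Step 2: syndromes of r = [2, 8, 4, 5, 5] (all sums mod 11).
  S_0 = Σ v_i r_i = 10·2 + 2·8 + 6·4 + 9·5 + 6·5 = 135 ≡ 3.
  S_1 = Σ v_i α_i r_i = 10·8·2 + 2·9·8 + 6·1·4 + 9·3·5 + 6·2·5 = 523 ≡ 6.
  α_i^2 mod 11 = [9, 4, 1, 9, 4].
  S_2 = Σ v_i α_i^2 r_i = 10·9·2 + 2·4·8 + 6·1·4 + 9·9·5 + 6·4·5 = 793 ≡ 1.
  S = (3, 6, 1) ≠ 0, so r is not a codeword (an error is present).
Step 3: locate the error. For a single error e at position i, S_ℓ = v_i·e·α_i^ℓ, so α_err = S_1/S_0.
  S_0^{−1} = 3^{−1} = 4 (mod 11), so α_err = 6·4 = 24 ≡ 2 = α_5. Error position i = 5.
  Consistency check: S_2/S_1 = 1·2 = 2 ≡ 2 = α_err ✓ (single-error assumption holds).
Step 4: error magnitude e = S_0/v_5 = S_0·∏_{j≠5}(α_5 − α_j) = 3·2 = 6 ≡ 6 (mod 11).
Step 5: correct position 5: c_5 = r_5 − e = 5 − 6 ≡ 10 (mod 11). Hence c = [2, 8, 4, 5, 10].
  Check: interpolating c through the α_i gives m(x) = 9 + 6·x (degree < 2) with m(α_i) = c_i for every i, so c is indeed a codeword.


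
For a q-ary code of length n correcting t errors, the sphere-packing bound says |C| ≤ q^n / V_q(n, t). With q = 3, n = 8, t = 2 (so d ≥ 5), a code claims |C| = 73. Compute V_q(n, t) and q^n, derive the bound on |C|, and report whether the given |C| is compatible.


V_q(n, t) = 129, q^n = 6561, Hamming bound = 50, |C| = 73 > bound (violated).

Step 1: Compute V_q(n, t) = Σ_{j=0}^2 C(n, j) (q−1)^j.
  j = 0: C(8,0)·(2)^0 = 1·1 = 1.
  j = 1: C(8,1)·(2)^1 = 8·2 = 16.
  j = 2: C(8,2)·(2)^2 = 28·4 = 112.
  V_q(n, t) = 1 + 16 + 112 = 129.
Step 2: q^n = 3^8 = 6561.
Step 3: Hamming bound ⌊q^n / V_q(n,t)⌋ = ⌊6561/129⌋ = 50.
Step 4: Compare |C| = 73 to 50: violated.
The claimed |C| lies above the Hamming bound, so no 3-ary code of length 8 with d ≥ 5 can have 73 codewords.


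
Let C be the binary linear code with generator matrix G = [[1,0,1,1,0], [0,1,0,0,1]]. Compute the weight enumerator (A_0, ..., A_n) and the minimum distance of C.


Weight distribution: A_0 = 1, A_2 = 1, A_3 = 1, A_5 = 1. Minimum distance d = 2.

Enumerate all 2^2 = 4 messages m ∈ F_2^2.
For each, compute codeword c = mG in F_2^5, then tally its weight.
  m = 00 → c = 00000, weight = 0.
  m = 10 → c = 10110, weight = 3.
  m = 01 → c = 01001, weight = 2.
  m = 11 → c = 11111, weight = 5.
Tally weights:
  weight 0: 1 codewords.
  weight 2: 1 codewords.
  weight 3: 1 codewords.
  weight 5: 1 codewords.
Minimum distance d = smallest w > 0 with A_w > 0 = 2.
Sanity: Σ A_w = 4 = 2^2 = 4 ✓.


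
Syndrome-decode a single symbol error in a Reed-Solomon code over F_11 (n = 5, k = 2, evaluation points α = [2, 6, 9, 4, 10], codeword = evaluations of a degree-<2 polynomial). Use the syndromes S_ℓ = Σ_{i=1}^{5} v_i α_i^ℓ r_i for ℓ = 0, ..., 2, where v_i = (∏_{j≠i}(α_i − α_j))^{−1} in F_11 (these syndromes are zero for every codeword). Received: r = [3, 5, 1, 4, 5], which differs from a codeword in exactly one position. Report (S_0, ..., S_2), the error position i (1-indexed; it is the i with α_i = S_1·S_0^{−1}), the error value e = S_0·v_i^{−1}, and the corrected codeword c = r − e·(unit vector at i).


S = (4, 7, 4), error at position 5, error magnitude e = 9, c = [3, 5, 1, 4, 7].

Step 1: column multipliers v_i = (∏_{j≠i}(α_i − α_j))^{−1} mod 11.
  i = 1 (α = 2): (2−6)(2−9)(2−4)(2−10) = (−4)·(−7)·(−2)·(−8) = 448 ≡ 8, so v_1 = 8^{−1} = 7 (mod 11).
  i = 2 (α = 6): (6−2)(6−9)(6−4)(6−10) = 4·(−3)·2·(−4) = 96 ≡ 8, so v_2 = 8^{−1} = 7 (mod 11).
  i = 3 (α = 9): (9−2)(9−6)(9−4)(9−10) = 7·3·5·(−1) = −105 ≡ 5, so v_3 = 5^{−1} = 9 (mod 11).
  i = 4 (α = 4): (4−2)(4−6)(4−9)(4−10) = 2·(−2)·(−5)·(−6) = −120 ≡ 1, so v_4 = 1^{−1} = 1 (mod 11).
  i = 5 (α = 10): (10−2)(10−6)(10−9)(10−4) = 8·4·1·6 = 192 ≡ 5, so v_5 = 5^{−1} = 9 (mod 11).
  v = [7, 7, 9, 1, 9].
Step 2: syndromes of r = [3, 5, 1, 4, 5] (all sums mod 11).
  S_0 = Σ v_i r_i = 7·3 + 7·5 + 9·1 + 1·4 + 9·5 = 114 ≡ 4.
  S_1 = Σ v_i α_i r_i = 7·2·3 + 7·6·5 + 9·9·1 + 1·4·4 + 9·10·5 = 799 ≡ 7.
  α_i^2 mod 11 = [4, 3, 4, 5, 1].
  S_2 = Σ v_i α_i^2 r_i = 7·4·3 + 7·3·5 + 9·4·1 + 1·5·4 + 9·1·5 = 290 ≡ 4.
  S = (4, 7, 4) ≠ 0, so r is not a codeword (an error is present).
Step 3: locate the error. For a single error e at position i, S_ℓ = v_i·e·α_i^ℓ, so α_err = S_1/S_0.
  S_0^{−1} = 4^{−1} = 3 (mod 11), so α_err = 7·3 = 21 ≡ 10 = α_5. Error position i = 5.
  Consistency check: S_2/S_1 = 4·8 = 32 ≡ 10 = α_err ✓ (single-error assumption holds).
Step 4: error magnitude e = S_0/v_5 = S_0·∏_{j≠5}(α_5 − α_j) = 4·5 = 20 ≡ 9 (mod 11).
Step 5: correct position 5: c_5 = r_5 − e = 5 − 9 ≡ 7 (mod 11). Hence c = [3, 5, 1, 4, 7].
  Check: interpolating c through the α_i gives m(x) = 2 + 6·x (degree < 2) with m(α_i) = c_i for every i, so c is indeed a codeword.


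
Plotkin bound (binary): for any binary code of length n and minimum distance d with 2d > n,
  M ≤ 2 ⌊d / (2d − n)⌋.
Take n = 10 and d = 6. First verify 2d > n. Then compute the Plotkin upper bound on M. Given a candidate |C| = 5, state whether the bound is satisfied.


Plotkin bound M ≤ 6; given |C| = 5 ≤ bound (satisfied).

Check applicability: 2d = 12, n = 10.
2d − n = 2 > 0, so Plotkin applies.
Compute d/(2d−n) = 6/2 ≈ 3.0000.
⌊d/(2d−n)⌋ = 3.
Plotkin bound: M ≤ 2·3 = 6.
Given |C| = 5, check: satisfied.
This |C| is below the Plotkin bound.


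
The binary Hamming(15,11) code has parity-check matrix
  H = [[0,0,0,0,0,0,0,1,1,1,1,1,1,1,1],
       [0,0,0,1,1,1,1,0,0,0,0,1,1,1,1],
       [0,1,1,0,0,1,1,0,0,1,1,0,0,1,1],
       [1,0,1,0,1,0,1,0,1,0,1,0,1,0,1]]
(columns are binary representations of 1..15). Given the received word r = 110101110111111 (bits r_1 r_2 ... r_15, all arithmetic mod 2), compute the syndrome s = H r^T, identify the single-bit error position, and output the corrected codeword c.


s = (1, 1, 1, 1)^T, error position = 15, corrected codeword c = 110101110111110

Compute s = H r^T mod 2 one row at a time:
  s_1 = 1 + 0 + 1 + 1 + 1 + 1 + 1 + 1 = 7 ≡ 1 (mod 2).
  s_2 = 1 + 0 + 1 + 1 + 1 + 1 + 1 + 1 = 7 ≡ 1 (mod 2).
  s_3 = 1 + 0 + 1 + 1 + 1 + 1 + 1 + 1 = 7 ≡ 1 (mod 2).
  s_4 = 1 + 0 + 0 + 1 + 0 + 1 + 1 + 1 = 5 ≡ 1 (mod 2).
s = (1, 1, 1, 1)^T — this equals column 15 of H (binary 1111), so error is at position 15.
Correct: flip bit 15 of r = 110101110111111 to get c = 110101110111110.


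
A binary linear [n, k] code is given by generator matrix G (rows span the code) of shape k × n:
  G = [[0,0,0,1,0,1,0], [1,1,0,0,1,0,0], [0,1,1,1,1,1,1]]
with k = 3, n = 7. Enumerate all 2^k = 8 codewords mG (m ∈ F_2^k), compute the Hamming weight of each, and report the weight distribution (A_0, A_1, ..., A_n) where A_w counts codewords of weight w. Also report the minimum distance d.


Weight distribution: A_0 = 1, A_2 = 1, A_3 = 2, A_4 = 1, A_5 = 2, A_6 = 1. Minimum distance d = 2.

Enumerate all 2^3 = 8 messages m ∈ F_2^3.
For each, compute codeword c = mG in F_2^7, then tally its weight.
  m = 000 → c = 0000000, weight = 0.
  m = 100 → c = 0001010, weight = 2.
  m = 010 → c = 1100100, weight = 3.
  m = 110 → c = 1101110, weight = 5.
  m = 001 → c = 0111111, weight = 6.
  m = 101 → c = 0110101, weight = 4.
  m = 011 → c = 1011011, weight = 5.
  m = 111 → c = 1010001, weight = 3.
Tally weights:
  weight 0: 1 codewords.
  weight 2: 1 codewords.
  weight 3: 2 codewords.
  weight 4: 1 codewords.
  weight 5: 2 codewords.
  weight 6: 1 codewords.
Minimum distance d = smallest w > 0 with A_w > 0 = 2.
Sanity: Σ A_w = 8 = 2^3 = 8 ✓.


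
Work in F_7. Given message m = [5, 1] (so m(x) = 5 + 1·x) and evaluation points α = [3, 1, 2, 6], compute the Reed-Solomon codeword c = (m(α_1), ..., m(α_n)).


c = [1, 6, 0, 4]

Message polynomial: m(x) = 5 + 1·x (mod 7).
For each evaluation point α_i, compute m(α_i) mod 7:
  α_1 = 3: Horner steps 1 → 1, so m(3) = 1.
  α_2 = 1: Horner steps 1 → 6, so m(1) = 6.
  α_3 = 2: Horner steps 1 → 0, so m(2) = 0.
  α_4 = 6: Horner steps 1 → 4, so m(6) = 4.
Codeword c = [1, 6, 0, 4] ∈ F_7^4.


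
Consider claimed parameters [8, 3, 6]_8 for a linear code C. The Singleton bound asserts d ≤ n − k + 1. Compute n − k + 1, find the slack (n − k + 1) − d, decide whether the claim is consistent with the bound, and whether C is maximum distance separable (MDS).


Singleton RHS = n − k + 1 = 6, slack = 0, bound satisfied, MDS.

Singleton bound: d ≤ n − k + 1.
Here n = 8, k = 3, so n − k + 1 = 6.
Given d = 6, check d ≤ 6: YES.
Slack = (n − k + 1) − d = 0.
The code is MDS (slack = 0).
Description: the claimed parameters are [8, 3, 6]_8; such a code would be MDS (meets Singleton bound).


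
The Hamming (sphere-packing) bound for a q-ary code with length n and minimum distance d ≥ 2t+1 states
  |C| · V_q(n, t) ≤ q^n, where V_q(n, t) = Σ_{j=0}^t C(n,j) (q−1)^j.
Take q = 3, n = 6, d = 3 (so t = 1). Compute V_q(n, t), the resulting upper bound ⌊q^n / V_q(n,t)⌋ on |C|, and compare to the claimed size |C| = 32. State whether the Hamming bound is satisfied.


V_q(n, t) = 13, q^n = 729, Hamming bound = 56, |C| = 32 ≤ bound (satisfied).

Step 1: Compute V_q(n, t) = Σ_{j=0}^1 C(n, j) (q−1)^j.
  j = 0: C(6,0)·(2)^0 = 1·1 = 1.
  j = 1: C(6,1)·(2)^1 = 6·2 = 12.
  V_q(n, t) = 1 + 12 = 13.
Step 2: q^n = 3^6 = 729.
Step 3: Hamming bound ⌊q^n / V_q(n,t)⌋ = ⌊729/13⌋ = 56.
Step 4: Compare |C| = 32 to 56: satisfied.
The claimed |C| lies below the Hamming bound.


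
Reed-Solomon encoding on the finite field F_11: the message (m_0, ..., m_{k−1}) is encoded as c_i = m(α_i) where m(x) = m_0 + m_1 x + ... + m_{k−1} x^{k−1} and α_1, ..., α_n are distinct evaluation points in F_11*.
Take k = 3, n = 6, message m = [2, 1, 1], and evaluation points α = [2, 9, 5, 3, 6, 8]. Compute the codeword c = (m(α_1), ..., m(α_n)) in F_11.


c = [8, 4, 10, 3, 0, 8]

Message polynomial: m(x) = 2 + 1·x + 1·x^2 (mod 11).
For each evaluation point α_i, compute m(α_i) mod 11:
  α_1 = 2: Horner steps 1 → 3 → 8, so m(2) = 8.
  α_2 = 9: Horner steps 1 → 10 → 4, so m(9) = 4.
  α_3 = 5: Horner steps 1 → 6 → 10, so m(5) = 10.
  α_4 = 3: Horner steps 1 → 4 → 3, so m(3) = 3.
  α_5 = 6: Horner steps 1 → 7 → 0, so m(6) = 0.
  α_6 = 8: Horner steps 1 → 9 → 8, so m(8) = 8.
Codeword c = [8, 4, 10, 3, 0, 8] ∈ F_11^6.


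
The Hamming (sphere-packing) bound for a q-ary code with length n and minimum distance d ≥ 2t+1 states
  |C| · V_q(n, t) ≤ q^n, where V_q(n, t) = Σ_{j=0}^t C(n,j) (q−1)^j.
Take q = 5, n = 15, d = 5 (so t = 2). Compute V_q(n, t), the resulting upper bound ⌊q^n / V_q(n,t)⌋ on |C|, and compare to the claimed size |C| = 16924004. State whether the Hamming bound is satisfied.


V_q(n, t) = 1741, q^n = 30517578125, Hamming bound = 17528764, |C| = 16924004 ≤ bound (satisfied).

Step 1: Compute V_q(n, t) = Σ_{j=0}^2 C(n, j) (q−1)^j.
  j = 0: C(15,0)·(4)^0 = 1·1 = 1.
  j = 1: C(15,1)·(4)^1 = 15·4 = 60.
  j = 2: C(15,2)·(4)^2 = 105·16 = 1680.
  V_q(n, t) = 1 + 60 + 1680 = 1741.
Step 2: q^n = 5^15 = 30517578125.
Step 3: Hamming bound ⌊q^n / V_q(n,t)⌋ = ⌊30517578125/1741⌋ = 17528764.
Step 4: Compare |C| = 16924004 to 17528764: satisfied.
The claimed |C| lies below the Hamming bound.


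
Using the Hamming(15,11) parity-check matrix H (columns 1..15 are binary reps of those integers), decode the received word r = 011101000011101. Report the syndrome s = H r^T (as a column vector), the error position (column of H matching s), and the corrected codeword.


s = (0, 1, 1, 0)^T, error position = 6, corrected codeword c = 011100000011101

Compute s = H r^T mod 2 one row at a time:
  s_1 = 0 + 0 + 0 + 1 + 1 + 1 + 0 + 1 = 4 ≡ 0 (mod 2).
  s_2 = 1 + 0 + 1 + 0 + 1 + 1 + 0 + 1 = 5 ≡ 1 (mod 2).
  s_3 = 1 + 1 + 1 + 0 + 0 + 1 + 0 + 1 = 5 ≡ 1 (mod 2).
  s_4 = 0 + 1 + 0 + 0 + 0 + 1 + 1 + 1 = 4 ≡ 0 (mod 2).
s = (0, 1, 1, 0)^T — this equals column 6 of H (binary 0110), so error is at position 6.
Correct: flip bit 6 of r = 011101000011101 to get c = 011100000011101.


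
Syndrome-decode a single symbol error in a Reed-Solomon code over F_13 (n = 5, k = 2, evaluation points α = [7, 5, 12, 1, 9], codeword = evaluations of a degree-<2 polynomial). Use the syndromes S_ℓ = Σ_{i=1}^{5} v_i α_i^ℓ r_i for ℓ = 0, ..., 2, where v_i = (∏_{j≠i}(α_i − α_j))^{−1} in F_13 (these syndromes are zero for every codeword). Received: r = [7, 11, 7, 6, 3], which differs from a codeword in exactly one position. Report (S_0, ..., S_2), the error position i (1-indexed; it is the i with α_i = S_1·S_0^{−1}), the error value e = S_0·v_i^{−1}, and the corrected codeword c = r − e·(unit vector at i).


S = (8, 5, 8), error at position 3, error magnitude e = 10, c = [7, 11, 10, 6, 3].

Step 1: column multipliers v_i = (∏_{j≠i}(α_i − α_j))^{−1} mod 13.
  i = 1 (α = 7): (7−5)(7−12)(7−1)(7−9) = 2·(−5)·6·(−2) = 120 ≡ 3, so v_1 = 3^{−1} = 9 (mod 13).
  i = 2 (α = 5): (5−7)(5−12)(5−1)(5−9) = (−2)·(−7)·4·(−4) = −224 ≡ 10, so v_2 = 10^{−1} = 4 (mod 13).
  i = 3 (α = 12): (12−7)(12−5)(12−1)(12−9) = 5·7·11·3 = 1155 ≡ 11, so v_3 = 11^{−1} = 6 (mod 13).
  i = 4 (α = 1): (1−7)(1−5)(1−12)(1−9) = (−6)·(−4)·(−11)·(−8) = 2112 ≡ 6, so v_4 = 6^{−1} = 11 (mod 13).
  i = 5 (α = 9): (9−7)(9−5)(9−12)(9−1) = 2·4·(−3)·8 = −192 ≡ 3, so v_5 = 3^{−1} = 9 (mod 13).
  v = [9, 4, 6, 11, 9].
Step 2: syndromes of r = [7, 11, 7, 6, 3] (all sums mod 13).
  S_0 = Σ v_i r_i = 9·7 + 4·11 + 6·7 + 11·6 + 9·3 = 242 ≡ 8.
  S_1 = Σ v_i α_i r_i = 9·7·7 + 4·5·11 + 6·12·7 + 11·1·6 + 9·9·3 = 1474 ≡ 5.
  α_i^2 mod 13 = [10, 12, 1, 1, 3].
  S_2 = Σ v_i α_i^2 r_i = 9·10·7 + 4·12·11 + 6·1·7 + 11·1·6 + 9·3·3 = 1347 ≡ 8.
  S = (8, 5, 8) ≠ 0, so r is not a codeword (an error is present).
Step 3: locate the error. For a single error e at position i, S_ℓ = v_i·e·α_i^ℓ, so α_err = S_1/S_0.
  S_0^{−1} = 8^{−1} = 5 (mod 13), so α_err = 5·5 = 25 ≡ 12 = α_3. Error position i = 3.
  Consistency check: S_2/S_1 = 8·8 = 64 ≡ 12 = α_err ✓ (single-error assumption holds).
Step 4: error magnitude e = S_0/v_3 = S_0·∏_{j≠3}(α_3 − α_j) = 8·11 = 88 ≡ 10 (mod 13).
Step 5: correct position 3: c_3 = r_3 − e = 7 − 10 ≡ 10 (mod 13). Hence c = [7, 11, 10, 6, 3].
  Check: interpolating c through the α_i gives m(x) = 8 + 11·x (degree < 2) with m(α_i) = c_i for every i, so c is indeed a codeword.
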